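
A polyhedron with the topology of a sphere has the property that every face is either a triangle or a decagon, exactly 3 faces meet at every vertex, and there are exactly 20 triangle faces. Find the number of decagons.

Let x be the number of decagons; then F = 20 + x.
Edge–face incidences: 2E = 3·20 + 10·x = 60 + 10x.
Every vertex has degree 3, so 3V = 2E.
Euler: V − E + F = 2 ⇒ (2E)/3 − E + (20 + x) = 2.
Multiply by 6: 2·(2E) − 3·(2E) + 6·(20 + x) = 12, i.e. 120 + 6x − (60 + 10x) = 12.
Collecting terms: −4x + 60 = 12, so −4x = −48, so x = 12.
Then 2E = 60 + 10·12 = 180, so E = 90, V = 2E/3 = 60, F = 20 + 12 = 32.

12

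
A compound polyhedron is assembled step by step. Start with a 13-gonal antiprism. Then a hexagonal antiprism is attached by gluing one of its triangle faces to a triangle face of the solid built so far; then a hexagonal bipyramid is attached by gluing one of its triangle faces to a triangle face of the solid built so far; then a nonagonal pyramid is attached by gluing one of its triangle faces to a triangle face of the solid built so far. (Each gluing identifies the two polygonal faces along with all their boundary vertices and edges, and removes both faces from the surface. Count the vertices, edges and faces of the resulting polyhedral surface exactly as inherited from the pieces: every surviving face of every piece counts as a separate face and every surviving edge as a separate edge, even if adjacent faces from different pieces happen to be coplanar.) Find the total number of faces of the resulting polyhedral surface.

A 13-gonal antiprism: V=26, E=52, F=28.
Attach a hexagonal antiprism (V=12, E=24, F=14) along a 3-gon: merge 3 vertices and 3 edges, delete both glued faces → V=35, E=73, F=40.
Attach a hexagonal bipyramid (V=8, E=18, F=12) along a 3-gon: merge 3 vertices and 3 edges, delete both glued faces → V=40, E=88, F=50.
Attach a nonagonal pyramid (V=10, E=18, F=10) along a 3-gon: merge 3 vertices and 3 edges, delete both glued faces → V=47, E=103, F=58.
Check: V − E + F = 47 − 103 + 58 = 2.

58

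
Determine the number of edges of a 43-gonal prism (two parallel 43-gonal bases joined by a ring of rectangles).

129

A prism on an n-gon has two n-gon bases and n rectangular sides: V = 2·43 = 86, E = 3·43 = 129, F = 43 + 2 = 45.
Check: V − E + F = 86 − 129 + 45 = 2.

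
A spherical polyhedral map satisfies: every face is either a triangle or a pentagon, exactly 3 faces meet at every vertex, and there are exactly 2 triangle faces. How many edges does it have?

Let x be the number of pentagons; then F = 2 + x.
Edge–face incidences: 2E = 3·2 + 5·x = 6 + 5x.
Every vertex has degree 3, so 3V = 2E.
Euler: V − E + F = 2 ⇒ (2E)/3 − E + (2 + x) = 2.
Multiply by 6: 2·(2E) − 3·(2E) + 6·(2 + x) = 12, i.e. 12 + 6x − (6 + 5x) = 12.
Collecting terms: x + 6 = 12, so x = 6.
Then 2E = 6 + 5·6 = 36, so E = 18, V = 2E/3 = 12, F = 2 + 6 = 8.

18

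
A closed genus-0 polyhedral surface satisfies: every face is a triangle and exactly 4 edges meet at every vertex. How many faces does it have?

Each face has 3 edges and each edge borders two faces, so 2E = 3F.
Each vertex has degree 4, so 4V = 2E and hence V = 3F/4.
Euler: V − E + F = 2 ⇒ (3F/4) − (3F/2) + F = 2.
Multiply by 8: (6 − 12 + 8)F = 16, i.e. 2F = 16.
So F = 8, E = 3·8/2 = 12, V = 3·8/4 = 6.

8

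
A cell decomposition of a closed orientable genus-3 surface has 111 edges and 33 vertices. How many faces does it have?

For a closed orientable surface of genus 3, χ = 2 − 2·3 = -4.
F = -4 − V + E = -4 − 33 + 111 = 74.

74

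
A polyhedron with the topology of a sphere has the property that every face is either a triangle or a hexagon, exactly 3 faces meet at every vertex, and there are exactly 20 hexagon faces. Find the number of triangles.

4

Let x be the number of triangles; then F = 20 + x.
Edge–face incidences: 2E = 6·20 + 3·x = 120 + 3x.
Every vertex has degree 3, so 3V = 2E.
Euler: V − E + F = 2 ⇒ (2E)/3 − E + (20 + x) = 2.
Multiply by 6: 2·(2E) − 3·(2E) + 6·(20 + x) = 12, i.e. 120 + 6x − (120 + 3x) = 12.
Collecting terms: 3x = 12, so x = 4.
Then 2E = 120 + 3·4 = 132, so E = 66, V = 2E/3 = 44, F = 20 + 4 = 24.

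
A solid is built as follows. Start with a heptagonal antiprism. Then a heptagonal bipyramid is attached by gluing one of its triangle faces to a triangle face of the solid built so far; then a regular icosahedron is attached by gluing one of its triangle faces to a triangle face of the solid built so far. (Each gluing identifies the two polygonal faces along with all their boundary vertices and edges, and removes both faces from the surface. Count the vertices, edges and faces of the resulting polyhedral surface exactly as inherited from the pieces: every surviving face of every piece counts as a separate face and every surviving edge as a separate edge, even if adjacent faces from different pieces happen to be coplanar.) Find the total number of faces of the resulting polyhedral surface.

A heptagonal antiprism: V=14, E=28, F=16.
Attach a heptagonal bipyramid (V=9, E=21, F=14) along a 3-gon: merge 3 vertices and 3 edges, delete both glued faces → V=20, E=46, F=28.
Attach a regular icosahedron (V=12, E=30, F=20) along a 3-gon: merge 3 vertices and 3 edges, delete both glued faces → V=29, E=73, F=46.
Check: V − E + F = 29 − 73 + 46 = 2.

46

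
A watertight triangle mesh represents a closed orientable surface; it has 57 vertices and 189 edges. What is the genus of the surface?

4

Every face is a triangle and each edge borders two faces, so 3F = 2·189, giving F = 126.
χ = V − E + F = 57 − 189 + 126 = -6.
For a closed orientable surface χ = 2 − 2g, so g = (2 − (-6))/2 = 4.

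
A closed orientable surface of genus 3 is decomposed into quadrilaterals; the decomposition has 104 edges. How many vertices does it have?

χ = 2 − 2·3 = -4, and every face is a square so 4F = 2E.
F = 2E/4 = 52. Then V = -4 + E − F = -4 + 104 − 52 = 48.

48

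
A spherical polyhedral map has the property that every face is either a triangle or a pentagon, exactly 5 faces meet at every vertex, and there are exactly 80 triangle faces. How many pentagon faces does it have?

12

Let x be the number of pentagons; then F = 80 + x.
Edge–face incidences: 2E = 3·80 + 5·x = 240 + 5x.
Every vertex has degree 5, so 5V = 2E.
Euler: V − E + F = 2 ⇒ (2E)/5 − E + (80 + x) = 2.
Multiply by 10: 2·(2E) − 5·(2E) + 10·(80 + x) = 20, i.e. 800 + 10x − 3·(240 + 5x) = 20.
Collecting terms: −5x + 80 = 20, so −5x = −60, so x = 12.
Then 2E = 240 + 5·12 = 300, so E = 150, V = 2E/5 = 60, F = 80 + 12 = 92.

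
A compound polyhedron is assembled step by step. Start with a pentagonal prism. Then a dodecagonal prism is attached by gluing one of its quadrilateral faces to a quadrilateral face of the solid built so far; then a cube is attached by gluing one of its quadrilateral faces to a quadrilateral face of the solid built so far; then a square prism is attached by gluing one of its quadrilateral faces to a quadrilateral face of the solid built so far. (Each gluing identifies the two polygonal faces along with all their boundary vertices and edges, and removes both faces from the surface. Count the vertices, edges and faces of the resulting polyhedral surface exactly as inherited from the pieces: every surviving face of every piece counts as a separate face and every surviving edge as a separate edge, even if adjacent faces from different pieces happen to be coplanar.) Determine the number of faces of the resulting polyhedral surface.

27

A pentagonal prism: V=10, E=15, F=7.
Attach a dodecagonal prism (V=24, E=36, F=14) along a 4-gon: merge 4 vertices and 4 edges, delete both glued faces → V=30, E=47, F=19.
Attach a cube (V=8, E=12, F=6) along a 4-gon: merge 4 vertices and 4 edges, delete both glued faces → V=34, E=55, F=23.
Attach a square prism (V=8, E=12, F=6) along a 4-gon: merge 4 vertices and 4 edges, delete both glued faces → V=38, E=63, F=27.
Check: V − E + F = 38 − 63 + 27 = 2.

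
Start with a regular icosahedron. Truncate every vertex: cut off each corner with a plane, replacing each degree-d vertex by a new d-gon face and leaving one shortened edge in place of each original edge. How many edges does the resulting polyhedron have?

90

The base solid has V = 12, E = 30, F = 20.
Truncation replaces each original edge-end by a new vertex, so V′ = 2E = 60.
Each original edge survives, and each old vertex of degree d contributes d new edges; summing degrees gives Σd = 2E, so E′ = E + 2E = 3E = 90.
Each original face survives and each original vertex becomes one new face: F′ = F + V = 32.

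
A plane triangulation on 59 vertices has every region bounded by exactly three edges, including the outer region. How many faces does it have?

In a plane triangulation 3F = 2E and V − E + F = 2, so F = 2V − 4 = 2·59 − 4 = 114.

114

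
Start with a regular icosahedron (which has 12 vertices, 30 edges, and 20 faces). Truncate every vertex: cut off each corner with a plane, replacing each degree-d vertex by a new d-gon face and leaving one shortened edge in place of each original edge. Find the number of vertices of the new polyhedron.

Truncation replaces each original edge-end by a new vertex, so V′ = 2E = 60.
Each original edge survives, and each old vertex of degree d contributes d new edges; summing degrees gives Σd = 2E, so E′ = E + 2E = 3E = 90.
Each original face survives and each original vertex becomes one new face: F′ = F + V = 32.

60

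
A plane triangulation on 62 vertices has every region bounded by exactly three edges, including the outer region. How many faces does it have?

120

In a plane triangulation 3F = 2E and V − E + F = 2, so F = 2V − 4 = 2·62 − 4 = 120.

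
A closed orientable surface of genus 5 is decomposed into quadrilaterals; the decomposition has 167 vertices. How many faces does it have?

χ = 2 − 2·5 = -8, and every face is a square so 4F = 2E.
V − E + F = -8 with E = 4F/2 gives 167 − (4/2 − 1)·F = -8, so F = 175 and E = 350.

175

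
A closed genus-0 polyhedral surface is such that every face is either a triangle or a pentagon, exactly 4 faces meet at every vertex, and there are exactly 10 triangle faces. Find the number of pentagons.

Let x be the number of pentagons; then F = 10 + x.
Edge–face incidences: 2E = 3·10 + 5·x = 30 + 5x.
Every vertex has degree 4, so 4V = 2E.
Euler: V − E + F = 2 ⇒ (2E)/4 − E + (10 + x) = 2.
Multiply by 8: 2·(2E) − 4·(2E) + 8·(10 + x) = 16, i.e. 80 + 8x − 2·(30 + 5x) = 16.
Collecting terms: −2x + 20 = 16, so −2x = −4, so x = 2.
Then 2E = 30 + 5·2 = 40, so E = 20, V = 2E/4 = 10, F = 10 + 2 = 12.

2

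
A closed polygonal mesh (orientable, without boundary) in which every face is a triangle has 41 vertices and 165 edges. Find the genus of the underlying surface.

Every face is a triangle and each edge borders two faces, so 3F = 2·165, giving F = 110.
χ = V − E + F = 41 − 165 + 110 = -14.
For a closed orientable surface χ = 2 − 2g, so g = (2 − (-14))/2 = 8.

8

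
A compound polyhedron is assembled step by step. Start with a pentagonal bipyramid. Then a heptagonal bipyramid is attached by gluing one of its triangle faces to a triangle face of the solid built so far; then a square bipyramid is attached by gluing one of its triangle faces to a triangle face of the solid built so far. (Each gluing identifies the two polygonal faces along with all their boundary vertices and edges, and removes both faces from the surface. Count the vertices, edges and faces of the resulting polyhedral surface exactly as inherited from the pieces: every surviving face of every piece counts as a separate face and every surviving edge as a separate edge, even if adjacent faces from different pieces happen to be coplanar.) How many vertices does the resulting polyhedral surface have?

16

A pentagonal bipyramid: V=7, E=15, F=10.
Attach a heptagonal bipyramid (V=9, E=21, F=14) along a 3-gon: merge 3 vertices and 3 edges, delete both glued faces → V=13, E=33, F=22.
Attach a square bipyramid (V=6, E=12, F=8) along a 3-gon: merge 3 vertices and 3 edges, delete both glued faces → V=16, E=42, F=28.
Check: V − E + F = 16 − 42 + 28 = 2.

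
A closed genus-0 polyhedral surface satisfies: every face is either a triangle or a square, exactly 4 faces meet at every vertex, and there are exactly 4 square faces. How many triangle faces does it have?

8

Let x be the number of triangles; then F = 4 + x.
Edge–face incidences: 2E = 4·4 + 3·x = 16 + 3x.
Every vertex has degree 4, so 4V = 2E.
Euler: V − E + F = 2 ⇒ (2E)/4 − E + (4 + x) = 2.
Multiply by 8: 2·(2E) − 4·(2E) + 8·(4 + x) = 16, i.e. 32 + 8x − 2·(16 + 3x) = 16.
Collecting terms: 2x = 16, so x = 8.
Then 2E = 16 + 3·8 = 40, so E = 20, V = 2E/4 = 10, F = 4 + 8 = 12.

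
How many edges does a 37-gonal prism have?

A prism on an n-gon has two n-gon bases and n rectangular sides: V = 2·37 = 74, E = 3·37 = 111, F = 37 + 2 = 39.

111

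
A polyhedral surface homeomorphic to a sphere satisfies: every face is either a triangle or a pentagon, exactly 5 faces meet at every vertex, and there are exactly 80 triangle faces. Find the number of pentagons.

12

Let x be the number of pentagons; then F = 80 + x.
Edge–face incidences: 2E = 3·80 + 5·x = 240 + 5x.
Every vertex has degree 5, so 5V = 2E.
Euler: V − E + F = 2 ⇒ (2E)/5 − E + (80 + x) = 2.
Multiply by 10: 2·(2E) − 5·(2E) + 10·(80 + x) = 20, i.e. 800 + 10x − 3·(240 + 5x) = 20.
Collecting terms: −5x + 80 = 20, so −5x = −60, so x = 12.
Then 2E = 240 + 5·12 = 300, so E = 150, V = 2E/5 = 60, F = 80 + 12 = 92.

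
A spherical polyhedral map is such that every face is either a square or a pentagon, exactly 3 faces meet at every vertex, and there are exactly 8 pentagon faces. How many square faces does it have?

Let x be the number of squares; then F = 8 + x.
Edge–face incidences: 2E = 5·8 + 4·x = 40 + 4x.
Every vertex has degree 3, so 3V = 2E.
Euler: V − E + F = 2 ⇒ (2E)/3 − E + (8 + x) = 2.
Multiply by 6: 2·(2E) − 3·(2E) + 6·(8 + x) = 12, i.e. 48 + 6x − (40 + 4x) = 12.
Collecting terms: 2x + 8 = 12, so 2x = 4, so x = 2.
Then 2E = 40 + 4·2 = 48, so E = 24, V = 2E/3 = 16, F = 8 + 2 = 10.

2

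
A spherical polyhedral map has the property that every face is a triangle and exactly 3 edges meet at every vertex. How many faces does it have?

4

Each face has 3 edges and each edge borders two faces, so 2E = 3F.
Each vertex has degree 3, so 3V = 2E and hence V = 3F/3.
Euler: V − E + F = 2 ⇒ (3F/3) − (3F/2) + F = 2.
Multiply by 6: (6 − 9 + 6)F = 12, i.e. 3F = 12.
So F = 4, E = 3·4/2 = 6, V = 3·4/3 = 4.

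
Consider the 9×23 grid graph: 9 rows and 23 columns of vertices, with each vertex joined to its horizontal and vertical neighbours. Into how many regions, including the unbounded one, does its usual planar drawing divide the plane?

The grid has V = 9·23 = 207 vertices and E = 9·22 + 23·8 = 382 edges.
F = 2 − V + E = 2 − 207 + 382 = 177.

177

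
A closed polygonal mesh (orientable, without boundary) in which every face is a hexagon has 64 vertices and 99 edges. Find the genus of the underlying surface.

Every face is a hexagon and each edge borders two faces, so 6F = 2·99, giving F = 33.
χ = V − E + F = 64 − 99 + 33 = -2.
For a closed orientable surface χ = 2 − 2g, so g = (2 − (-2))/2 = 2.

2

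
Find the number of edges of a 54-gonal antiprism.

An antiprism on an n-gon has two n-gon caps and 2n triangles: V = 2·54 = 108, E = 4·54 = 216, F = 2·54 + 2 = 110.

216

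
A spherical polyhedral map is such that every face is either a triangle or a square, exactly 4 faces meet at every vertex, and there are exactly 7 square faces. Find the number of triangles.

8

Let x be the number of triangles; then F = 7 + x.
Edge–face incidences: 2E = 4·7 + 3·x = 28 + 3x.
Every vertex has degree 4, so 4V = 2E.
Euler: V − E + F = 2 ⇒ (2E)/4 − E + (7 + x) = 2.
Multiply by 8: 2·(2E) − 4·(2E) + 8·(7 + x) = 16, i.e. 56 + 8x − 2·(28 + 3x) = 16.
Collecting terms: 2x = 16, so x = 8.
Then 2E = 28 + 3·8 = 52, so E = 26, V = 2E/4 = 13, F = 7 + 8 = 15.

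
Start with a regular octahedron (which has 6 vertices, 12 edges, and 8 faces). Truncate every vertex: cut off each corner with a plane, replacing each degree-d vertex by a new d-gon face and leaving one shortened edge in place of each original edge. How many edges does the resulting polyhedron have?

Truncation replaces each original edge-end by a new vertex, so V′ = 2E = 24.
Each original edge survives, and each old vertex of degree d contributes d new edges; summing degrees gives Σd = 2E, so E′ = E + 2E = 3E = 36.
Each original face survives and each original vertex becomes one new face: F′ = F + V = 14.

36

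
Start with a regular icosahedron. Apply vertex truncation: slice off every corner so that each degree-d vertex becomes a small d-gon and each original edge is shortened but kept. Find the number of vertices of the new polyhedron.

The base solid has V = 12, E = 30, F = 20.
Truncation replaces each original edge-end by a new vertex, so V′ = 2E = 60.
Each original edge survives, and each old vertex of degree d contributes d new edges; summing degrees gives Σd = 2E, so E′ = E + 2E = 3E = 90.
Each original face survives and each original vertex becomes one new face: F′ = F + V = 32.

60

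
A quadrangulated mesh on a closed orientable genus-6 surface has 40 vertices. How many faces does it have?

50

χ = 2 − 2·6 = -10, and every face is a square so 4F = 2E.
V − E + F = -10 with E = 4F/2 gives 40 − (4/2 − 1)·F = -10, so F = 50 and E = 100.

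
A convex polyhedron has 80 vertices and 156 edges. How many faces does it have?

Here V − E + F = 2.
F = 2 − V + E = 2 − 80 + 156 = 78.

78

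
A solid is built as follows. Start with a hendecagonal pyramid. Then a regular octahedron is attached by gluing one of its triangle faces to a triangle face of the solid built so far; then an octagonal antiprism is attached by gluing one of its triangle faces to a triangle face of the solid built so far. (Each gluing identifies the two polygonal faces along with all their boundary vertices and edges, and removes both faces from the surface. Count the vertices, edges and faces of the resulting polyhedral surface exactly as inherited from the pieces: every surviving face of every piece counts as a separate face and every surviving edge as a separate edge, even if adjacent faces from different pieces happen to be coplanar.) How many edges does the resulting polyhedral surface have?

60

A hendecagonal pyramid: V=12, E=22, F=12.
Attach a regular octahedron (V=6, E=12, F=8) along a 3-gon: merge 3 vertices and 3 edges, delete both glued faces → V=15, E=31, F=18.
Attach an octagonal antiprism (V=16, E=32, F=18) along a 3-gon: merge 3 vertices and 3 edges, delete both glued faces → V=28, E=60, F=34.
Check: V − E + F = 28 − 60 + 34 = 2.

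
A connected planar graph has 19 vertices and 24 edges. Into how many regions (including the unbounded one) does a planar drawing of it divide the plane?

7

Euler's formula for a connected plane graph: V − E + F = 2, so F = 2 − 19 + 24 = 7.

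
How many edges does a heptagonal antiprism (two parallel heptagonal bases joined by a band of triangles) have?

An antiprism on an n-gon has two n-gon caps and 2n triangles: V = 2·7 = 14, E = 4·7 = 28, F = 2·7 + 2 = 16.

28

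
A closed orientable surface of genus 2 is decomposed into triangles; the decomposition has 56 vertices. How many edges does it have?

χ = 2 − 2·2 = -2, and every face is a triangle so 3F = 2E.
V − E + F = -2 with E = 3F/2 gives 56 − (3/2 − 1)·F = -2, so F = 116 and E = 174.

174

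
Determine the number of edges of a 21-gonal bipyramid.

A bipyramid over an n-gon has 2n triangular faces and n + 2 vertices: V = 21 + 2 = 23, E = 3·21 = 63, F = 2·21 = 42.
Check: V − E + F = 23 − 63 + 42 = 2.

63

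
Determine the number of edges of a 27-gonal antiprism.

108

An antiprism on an n-gon has two n-gon caps and 2n triangles: V = 2·27 = 54, E = 4·27 = 108, F = 2·27 + 2 = 56.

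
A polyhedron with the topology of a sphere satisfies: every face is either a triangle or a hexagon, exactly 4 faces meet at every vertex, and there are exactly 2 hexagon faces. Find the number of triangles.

Let x be the number of triangles; then F = 2 + x.
Edge–face incidences: 2E = 6·2 + 3·x = 12 + 3x.
Every vertex has degree 4, so 4V = 2E.
Euler: V − E + F = 2 ⇒ (2E)/4 − E + (2 + x) = 2.
Multiply by 8: 2·(2E) − 4·(2E) + 8·(2 + x) = 16, i.e. 16 + 8x − 2·(12 + 3x) = 16.
Collecting terms: 2x − 8 = 16, so 2x = 24, so x = 12.
Then 2E = 12 + 3·12 = 48, so E = 24, V = 2E/4 = 12, F = 2 + 12 = 14.

12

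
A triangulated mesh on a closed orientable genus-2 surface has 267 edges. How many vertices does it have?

87

χ = 2 − 2·2 = -2, and every face is a triangle so 3F = 2E.
F = 2E/3 = 178. Then V = -2 + E − F = -2 + 267 − 178 = 87.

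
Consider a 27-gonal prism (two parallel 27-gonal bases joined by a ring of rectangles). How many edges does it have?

A prism on an n-gon has two n-gon bases and n rectangular sides: V = 2·27 = 54, E = 3·27 = 81, F = 27 + 2 = 29.

81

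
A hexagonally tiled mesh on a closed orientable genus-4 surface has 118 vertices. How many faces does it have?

62

χ = 2 − 2·4 = -6, and every face is a hexagon so 6F = 2E.
V − E + F = -6 with E = 6F/2 gives 118 − (6/2 − 1)·F = -6, so F = 62 and E = 186.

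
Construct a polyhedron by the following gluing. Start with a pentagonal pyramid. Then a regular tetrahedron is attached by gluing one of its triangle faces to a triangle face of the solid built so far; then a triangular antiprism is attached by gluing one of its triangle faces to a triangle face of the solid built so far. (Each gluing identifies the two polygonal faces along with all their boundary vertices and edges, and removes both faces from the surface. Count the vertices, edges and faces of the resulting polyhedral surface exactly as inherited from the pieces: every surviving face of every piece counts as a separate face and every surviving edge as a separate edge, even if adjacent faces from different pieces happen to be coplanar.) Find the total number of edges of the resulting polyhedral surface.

22

A pentagonal pyramid: V=6, E=10, F=6.
Attach a regular tetrahedron (V=4, E=6, F=4) along a 3-gon: merge 3 vertices and 3 edges, delete both glued faces → V=7, E=13, F=8.
Attach a triangular antiprism (V=6, E=12, F=8) along a 3-gon: merge 3 vertices and 3 edges, delete both glued faces → V=10, E=22, F=14.
Check: V − E + F = 10 − 22 + 14 = 2.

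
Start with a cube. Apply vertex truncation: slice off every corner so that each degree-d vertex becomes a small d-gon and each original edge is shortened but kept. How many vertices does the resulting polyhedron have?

24

The base solid has V = 8, E = 12, F = 6.
Truncation replaces each original edge-end by a new vertex, so V′ = 2E = 24.
Each original edge survives, and each old vertex of degree d contributes d new edges; summing degrees gives Σd = 2E, so E′ = E + 2E = 3E = 36.
Each original face survives and each original vertex becomes one new face: F′ = F + V = 14.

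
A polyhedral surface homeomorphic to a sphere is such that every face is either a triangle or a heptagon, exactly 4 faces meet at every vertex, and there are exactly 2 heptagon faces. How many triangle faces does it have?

14

Let x be the number of triangles; then F = 2 + x.
Edge–face incidences: 2E = 7·2 + 3·x = 14 + 3x.
Every vertex has degree 4, so 4V = 2E.
Euler: V − E + F = 2 ⇒ (2E)/4 − E + (2 + x) = 2.
Multiply by 8: 2·(2E) − 4·(2E) + 8·(2 + x) = 16, i.e. 16 + 8x − 2·(14 + 3x) = 16.
Collecting terms: 2x − 12 = 16, so 2x = 28, so x = 14.
Then 2E = 14 + 3·14 = 56, so E = 28, V = 2E/4 = 14, F = 2 + 14 = 16.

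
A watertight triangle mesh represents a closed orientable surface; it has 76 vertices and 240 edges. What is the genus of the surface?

3

Every face is a triangle and each edge borders two faces, so 3F = 2·240, giving F = 160.
χ = V − E + F = 76 − 240 + 160 = -4.
For a closed orientable surface χ = 2 − 2g, so g = (2 − (-4))/2 = 3.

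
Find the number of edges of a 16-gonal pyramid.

A pyramid on an n-gon base has one n-gon and n triangles: V = 16 + 1 = 17, E = 2·16 = 32, F = 16 + 1 = 17.
Check: V − E + F = 17 − 32 + 17 = 2.

32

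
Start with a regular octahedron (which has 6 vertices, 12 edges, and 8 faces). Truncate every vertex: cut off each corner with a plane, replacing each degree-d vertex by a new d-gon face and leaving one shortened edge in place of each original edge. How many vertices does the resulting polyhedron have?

24

Truncation replaces each original edge-end by a new vertex, so V′ = 2E = 24.
Each original edge survives, and each old vertex of degree d contributes d new edges; summing degrees gives Σd = 2E, so E′ = E + 2E = 3E = 36.
Each original face survives and each original vertex becomes one new face: F′ = F + V = 14.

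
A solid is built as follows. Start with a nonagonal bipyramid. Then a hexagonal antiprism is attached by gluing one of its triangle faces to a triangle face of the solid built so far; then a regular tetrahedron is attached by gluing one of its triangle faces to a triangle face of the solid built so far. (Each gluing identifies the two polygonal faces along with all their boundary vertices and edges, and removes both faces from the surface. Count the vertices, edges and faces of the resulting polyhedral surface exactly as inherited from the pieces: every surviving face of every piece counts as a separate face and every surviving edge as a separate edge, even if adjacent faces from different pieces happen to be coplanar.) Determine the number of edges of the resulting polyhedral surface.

51

A nonagonal bipyramid: V=11, E=27, F=18.
Attach a hexagonal antiprism (V=12, E=24, F=14) along a 3-gon: merge 3 vertices and 3 edges, delete both glued faces → V=20, E=48, F=30.
Attach a regular tetrahedron (V=4, E=6, F=4) along a 3-gon: merge 3 vertices and 3 edges, delete both glued faces → V=21, E=51, F=32.
Check: V − E + F = 21 − 51 + 32 = 2.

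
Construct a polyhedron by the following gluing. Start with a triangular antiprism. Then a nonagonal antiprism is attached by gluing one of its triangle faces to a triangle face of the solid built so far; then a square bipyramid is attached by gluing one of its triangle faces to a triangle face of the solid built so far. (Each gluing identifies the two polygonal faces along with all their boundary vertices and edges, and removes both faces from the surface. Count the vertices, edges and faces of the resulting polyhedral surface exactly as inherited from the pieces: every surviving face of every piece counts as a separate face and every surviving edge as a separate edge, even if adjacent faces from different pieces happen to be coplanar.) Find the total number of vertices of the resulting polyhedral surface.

24

A triangular antiprism: V=6, E=12, F=8.
Attach a nonagonal antiprism (V=18, E=36, F=20) along a 3-gon: merge 3 vertices and 3 edges, delete both glued faces → V=21, E=45, F=26.
Attach a square bipyramid (V=6, E=12, F=8) along a 3-gon: merge 3 vertices and 3 edges, delete both glued faces → V=24, E=54, F=32.
Check: V − E + F = 24 − 54 + 32 = 2.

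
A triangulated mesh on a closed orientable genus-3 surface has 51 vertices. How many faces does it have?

110

χ = 2 − 2·3 = -4, and every face is a triangle so 3F = 2E.
V − E + F = -4 with E = 3F/2 gives 51 − (3/2 − 1)·F = -4, so F = 110 and E = 165.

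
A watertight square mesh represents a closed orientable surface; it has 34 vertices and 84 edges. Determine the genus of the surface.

5

Every face is a square and each edge borders two faces, so 4F = 2·84, giving F = 42.
χ = V − E + F = 34 − 84 + 42 = -8.
For a closed orientable surface χ = 2 − 2g, so g = (2 − (-8))/2 = 5.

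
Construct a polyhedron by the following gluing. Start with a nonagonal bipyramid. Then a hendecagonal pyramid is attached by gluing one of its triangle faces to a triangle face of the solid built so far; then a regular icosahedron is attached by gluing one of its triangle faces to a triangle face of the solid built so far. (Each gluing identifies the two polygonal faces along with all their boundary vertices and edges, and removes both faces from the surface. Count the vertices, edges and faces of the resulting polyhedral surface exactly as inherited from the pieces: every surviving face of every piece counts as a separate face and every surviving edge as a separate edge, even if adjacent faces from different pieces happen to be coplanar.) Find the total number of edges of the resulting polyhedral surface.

73

A nonagonal bipyramid: V=11, E=27, F=18.
Attach a hendecagonal pyramid (V=12, E=22, F=12) along a 3-gon: merge 3 vertices and 3 edges, delete both glued faces → V=20, E=46, F=28.
Attach a regular icosahedron (V=12, E=30, F=20) along a 3-gon: merge 3 vertices and 3 edges, delete both glued faces → V=29, E=73, F=46.
Check: V − E + F = 29 − 73 + 46 = 2.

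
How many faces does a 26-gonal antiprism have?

54

An antiprism on an n-gon has two n-gon caps and 2n triangles: V = 2·26 = 52, E = 4·26 = 104, F = 2·26 + 2 = 54.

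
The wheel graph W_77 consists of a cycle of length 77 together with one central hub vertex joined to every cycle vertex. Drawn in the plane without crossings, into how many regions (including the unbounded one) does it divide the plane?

W_77 has V = 77 + 1 = 78 vertices and E = 2·77 = 154 edges.
By Euler's formula F = 2 − V + E = 2 − 78 + 154 = 78.

78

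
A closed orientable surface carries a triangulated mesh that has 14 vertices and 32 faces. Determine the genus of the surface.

Every face is a triangle, so 2E = 3·32 = 96, giving E = 48.
χ = V − E + F = 14 − 48 + 32 = -2.
For a closed orientable surface χ = 2 − 2g, so g = (2 − (-2))/2 = 2.

2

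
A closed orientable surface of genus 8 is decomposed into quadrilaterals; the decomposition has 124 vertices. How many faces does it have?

138

χ = 2 − 2·8 = -14, and every face is a square so 4F = 2E.
V − E + F = -14 with E = 4F/2 gives 124 − (4/2 − 1)·F = -14, so F = 138 and E = 276.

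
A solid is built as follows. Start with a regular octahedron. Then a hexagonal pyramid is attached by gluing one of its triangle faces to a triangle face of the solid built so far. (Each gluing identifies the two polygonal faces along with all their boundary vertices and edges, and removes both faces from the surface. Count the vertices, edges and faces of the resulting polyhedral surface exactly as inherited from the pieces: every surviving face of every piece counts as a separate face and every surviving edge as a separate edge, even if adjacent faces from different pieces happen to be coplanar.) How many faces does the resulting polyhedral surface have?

A regular octahedron: V=6, E=12, F=8.
Attach a hexagonal pyramid (V=7, E=12, F=7) along a 3-gon: merge 3 vertices and 3 edges, delete both glued faces → V=10, E=21, F=13.
Check: V − E + F = 10 − 21 + 13 = 2.

13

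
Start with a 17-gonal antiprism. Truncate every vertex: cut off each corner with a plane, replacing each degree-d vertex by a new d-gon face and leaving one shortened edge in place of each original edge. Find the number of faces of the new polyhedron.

The base solid has V = 34, E = 68, F = 36.
Truncation replaces each original edge-end by a new vertex, so V′ = 2E = 136.
Each original edge survives, and each old vertex of degree d contributes d new edges; summing degrees gives Σd = 2E, so E′ = E + 2E = 3E = 204.
Each original face survives and each original vertex becomes one new face: F′ = F + V = 70.

70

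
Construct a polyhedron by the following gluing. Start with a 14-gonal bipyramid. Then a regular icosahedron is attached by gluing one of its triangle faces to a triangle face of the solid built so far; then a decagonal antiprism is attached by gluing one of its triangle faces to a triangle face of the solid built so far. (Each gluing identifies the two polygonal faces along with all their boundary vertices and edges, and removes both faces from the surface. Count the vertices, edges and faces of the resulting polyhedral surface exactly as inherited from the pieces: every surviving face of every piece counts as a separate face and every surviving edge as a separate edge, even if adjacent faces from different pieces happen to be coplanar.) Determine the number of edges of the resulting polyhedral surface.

A 14-gonal bipyramid: V=16, E=42, F=28.
Attach a regular icosahedron (V=12, E=30, F=20) along a 3-gon: merge 3 vertices and 3 edges, delete both glued faces → V=25, E=69, F=46.
Attach a decagonal antiprism (V=20, E=40, F=22) along a 3-gon: merge 3 vertices and 3 edges, delete both glued faces → V=42, E=106, F=66.
Check: V − E + F = 42 − 106 + 66 = 2.

106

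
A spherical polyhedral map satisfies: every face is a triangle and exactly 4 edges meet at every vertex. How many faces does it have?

8

Each face has 3 edges and each edge borders two faces, so 2E = 3F.
Each vertex has degree 4, so 4V = 2E and hence V = 3F/4.
Euler: V − E + F = 2 ⇒ (3F/4) − (3F/2) + F = 2.
Multiply by 8: (6 − 12 + 8)F = 16, i.e. 2F = 16.
So F = 8, E = 3·8/2 = 12, V = 3·8/4 = 6.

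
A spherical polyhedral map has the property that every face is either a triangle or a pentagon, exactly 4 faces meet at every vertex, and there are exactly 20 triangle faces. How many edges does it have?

Let x be the number of pentagons; then F = 20 + x.
Edge–face incidences: 2E = 3·20 + 5·x = 60 + 5x.
Every vertex has degree 4, so 4V = 2E.
Euler: V − E + F = 2 ⇒ (2E)/4 − E + (20 + x) = 2.
Multiply by 8: 2·(2E) − 4·(2E) + 8·(20 + x) = 16, i.e. 160 + 8x − 2·(60 + 5x) = 16.
Collecting terms: −2x + 40 = 16, so −2x = −24, so x = 12.
Then 2E = 60 + 5·12 = 120, so E = 60, V = 2E/4 = 30, F = 20 + 12 = 32.

60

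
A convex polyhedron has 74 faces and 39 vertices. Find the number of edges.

Here V − E + F = 2.
E = V + F − (2) = 39 + 74 − (2) = 111.

111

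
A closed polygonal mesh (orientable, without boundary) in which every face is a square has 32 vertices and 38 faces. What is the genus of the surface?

4

Every face is a square, so 2E = 4·38 = 152, giving E = 76.
χ = V − E + F = 32 − 76 + 38 = -6.
For a closed orientable surface χ = 2 − 2g, so g = (2 − (-6))/2 = 4.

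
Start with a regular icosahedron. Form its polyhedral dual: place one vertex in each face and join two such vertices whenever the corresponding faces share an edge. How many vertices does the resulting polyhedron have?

The base solid has V = 12, E = 30, F = 20.
The dual swaps V and F and preserves E: V′ = F = 20, E′ = E = 30, F′ = V = 12.

20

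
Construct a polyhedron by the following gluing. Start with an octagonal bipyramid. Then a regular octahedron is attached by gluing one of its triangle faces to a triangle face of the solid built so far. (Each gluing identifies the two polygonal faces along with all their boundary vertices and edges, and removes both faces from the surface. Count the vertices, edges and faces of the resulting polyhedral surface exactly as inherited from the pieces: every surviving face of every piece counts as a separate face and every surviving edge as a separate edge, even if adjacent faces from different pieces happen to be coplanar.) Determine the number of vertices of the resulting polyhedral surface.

An octagonal bipyramid: V=10, E=24, F=16.
Attach a regular octahedron (V=6, E=12, F=8) along a 3-gon: merge 3 vertices and 3 edges, delete both glued faces → V=13, E=33, F=22.
Check: V − E + F = 13 − 33 + 22 = 2.

13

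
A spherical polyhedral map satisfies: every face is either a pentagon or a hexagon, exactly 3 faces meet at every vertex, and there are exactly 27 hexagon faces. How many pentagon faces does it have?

Let x be the number of pentagons; then F = 27 + x.
Edge–face incidences: 2E = 6·27 + 5·x = 162 + 5x.
Every vertex has degree 3, so 3V = 2E.
Euler: V − E + F = 2 ⇒ (2E)/3 − E + (27 + x) = 2.
Multiply by 6: 2·(2E) − 3·(2E) + 6·(27 + x) = 12, i.e. 162 + 6x − (162 + 5x) = 12.
Collecting terms: x = 12.
Then 2E = 162 + 5·12 = 222, so E = 111, V = 2E/3 = 74, F = 27 + 12 = 39.

12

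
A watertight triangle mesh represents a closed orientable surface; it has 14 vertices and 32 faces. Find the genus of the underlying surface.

2

Every face is a triangle, so 2E = 3·32 = 96, giving E = 48.
χ = V − E + F = 14 − 48 + 32 = -2.
For a closed orientable surface χ = 2 − 2g, so g = (2 − (-2))/2 = 2.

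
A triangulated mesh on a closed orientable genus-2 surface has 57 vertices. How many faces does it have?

χ = 2 − 2·2 = -2, and every face is a triangle so 3F = 2E.
V − E + F = -2 with E = 3F/2 gives 57 − (3/2 − 1)·F = -2, so F = 118 and E = 177.

118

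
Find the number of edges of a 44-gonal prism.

132

A prism on an n-gon has two n-gon bases and n rectangular sides: V = 2·44 = 88, E = 3·44 = 132, F = 44 + 2 = 46.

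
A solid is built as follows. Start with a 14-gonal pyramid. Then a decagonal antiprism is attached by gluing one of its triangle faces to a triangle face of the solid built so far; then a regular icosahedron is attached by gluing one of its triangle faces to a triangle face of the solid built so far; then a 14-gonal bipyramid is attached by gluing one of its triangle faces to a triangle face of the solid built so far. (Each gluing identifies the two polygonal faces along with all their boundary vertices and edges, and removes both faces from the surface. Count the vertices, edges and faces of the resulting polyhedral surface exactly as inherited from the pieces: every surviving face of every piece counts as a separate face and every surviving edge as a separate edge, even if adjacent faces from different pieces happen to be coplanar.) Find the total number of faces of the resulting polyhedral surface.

79

A 14-gonal pyramid: V=15, E=28, F=15.
Attach a decagonal antiprism (V=20, E=40, F=22) along a 3-gon: merge 3 vertices and 3 edges, delete both glued faces → V=32, E=65, F=35.
Attach a regular icosahedron (V=12, E=30, F=20) along a 3-gon: merge 3 vertices and 3 edges, delete both glued faces → V=41, E=92, F=53.
Attach a 14-gonal bipyramid (V=16, E=42, F=28) along a 3-gon: merge 3 vertices and 3 edges, delete both glued faces → V=54, E=131, F=79.
Check: V − E + F = 54 − 131 + 79 = 2.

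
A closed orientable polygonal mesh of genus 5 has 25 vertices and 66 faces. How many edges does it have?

99

For a closed orientable surface of genus 5, χ = 2 − 2·5 = -8.
E = V + F − (-8) = 25 + 66 − (-8) = 99.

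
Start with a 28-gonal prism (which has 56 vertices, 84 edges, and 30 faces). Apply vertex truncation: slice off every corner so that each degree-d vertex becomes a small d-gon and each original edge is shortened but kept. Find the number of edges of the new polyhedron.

252

Truncation replaces each original edge-end by a new vertex, so V′ = 2E = 168.
Each original edge survives, and each old vertex of degree d contributes d new edges; summing degrees gives Σd = 2E, so E′ = E + 2E = 3E = 252.
Each original face survives and each original vertex becomes one new face: F′ = F + V = 86.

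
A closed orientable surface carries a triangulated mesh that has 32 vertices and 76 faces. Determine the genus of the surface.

4

Every face is a triangle, so 2E = 3·76 = 228, giving E = 114.
χ = V − E + F = 32 − 114 + 76 = -6.
For a closed orientable surface χ = 2 − 2g, so g = (2 − (-6))/2 = 4.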